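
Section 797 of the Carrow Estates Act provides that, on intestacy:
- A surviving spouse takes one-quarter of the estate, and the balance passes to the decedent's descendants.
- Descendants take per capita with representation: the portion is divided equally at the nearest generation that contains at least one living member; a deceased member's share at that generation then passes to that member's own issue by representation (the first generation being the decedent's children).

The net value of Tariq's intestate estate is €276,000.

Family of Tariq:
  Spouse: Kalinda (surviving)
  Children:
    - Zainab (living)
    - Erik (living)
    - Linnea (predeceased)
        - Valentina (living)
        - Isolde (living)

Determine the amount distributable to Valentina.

Valentina receives €34,500.

Kalinda takes one-quarter of €276,000 = €69,000. The remaining €207,000 passes to the descendants.
The descendants' portion (€207,000) is divided into 3 shares of €69,000: Zainab and Erik each take €69,000; Linnea's €69,000 share passes to Linnea's issue.
Linnea's share (€69,000) is divided into 2 shares of €34,500: Valentina and Isolde each take €34,500.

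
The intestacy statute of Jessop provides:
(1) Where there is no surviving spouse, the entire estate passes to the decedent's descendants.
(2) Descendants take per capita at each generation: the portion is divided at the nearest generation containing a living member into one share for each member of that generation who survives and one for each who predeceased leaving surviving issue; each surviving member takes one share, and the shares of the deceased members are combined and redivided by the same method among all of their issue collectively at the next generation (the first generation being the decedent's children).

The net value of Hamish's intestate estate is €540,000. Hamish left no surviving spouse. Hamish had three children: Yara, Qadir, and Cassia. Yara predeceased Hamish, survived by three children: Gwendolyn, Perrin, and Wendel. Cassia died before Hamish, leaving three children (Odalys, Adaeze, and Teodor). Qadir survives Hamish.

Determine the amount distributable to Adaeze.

The entire €540,000 passes to the descendants.
That amount (€540,000) is divided at the children's generation into 3 shares of €180,000. Qadir takes €180,000. The 2 shares of the deceased (Yara and Cassia) are combined into a pool of €360,000.
That pool (€360,000) is divided at the grandchildren's generation equally among Gwendolyn, Perrin, Wendel, Odalys, Adaeze, and Teodor: €60,000 each.

Adaeze receives €60,000.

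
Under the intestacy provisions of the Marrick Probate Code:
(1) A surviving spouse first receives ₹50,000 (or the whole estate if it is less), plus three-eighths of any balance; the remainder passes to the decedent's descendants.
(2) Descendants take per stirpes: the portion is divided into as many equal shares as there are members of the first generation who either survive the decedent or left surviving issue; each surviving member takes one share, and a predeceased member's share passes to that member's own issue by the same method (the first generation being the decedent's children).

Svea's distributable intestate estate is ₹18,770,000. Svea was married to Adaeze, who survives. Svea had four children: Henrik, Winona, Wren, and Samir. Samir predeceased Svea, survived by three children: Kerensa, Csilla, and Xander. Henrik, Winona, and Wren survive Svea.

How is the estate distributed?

Adaeze: ₹7,070,000; Henrik: ₹2,925,000; Winona: ₹2,925,000; Wren: ₹2,925,000; Kerensa: ₹975,000; Csilla: ₹975,000; Xander: ₹975,000

Adaeze first takes ₹50,000, leaving a balance of ₹18,720,000. Adaeze then takes three-eighths of the balance (₹7,020,000), for a total of ₹7,070,000. The remaining ₹11,700,000 passes to the descendants.
The descendants' portion (₹11,700,000) is divided into 4 shares of ₹2,925,000: Henrik, Winona, and Wren each take ₹2,925,000; Samir's ₹2,925,000 share passes to Samir's issue.
Samir's share (₹2,925,000) is divided into 3 shares of ₹975,000: Kerensa, Csilla, and Xander each take ₹975,000.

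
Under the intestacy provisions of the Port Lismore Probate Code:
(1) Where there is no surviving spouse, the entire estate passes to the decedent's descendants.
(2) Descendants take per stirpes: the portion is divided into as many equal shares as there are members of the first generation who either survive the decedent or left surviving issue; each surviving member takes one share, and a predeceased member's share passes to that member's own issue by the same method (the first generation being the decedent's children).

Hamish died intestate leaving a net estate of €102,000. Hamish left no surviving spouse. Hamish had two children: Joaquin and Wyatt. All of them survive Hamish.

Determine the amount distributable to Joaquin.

Joaquin receives €51,000.

The entire €102,000 passes to the descendants.
That amount (€102,000) is divided into 2 shares of €51,000: Joaquin and Wyatt each take €51,000.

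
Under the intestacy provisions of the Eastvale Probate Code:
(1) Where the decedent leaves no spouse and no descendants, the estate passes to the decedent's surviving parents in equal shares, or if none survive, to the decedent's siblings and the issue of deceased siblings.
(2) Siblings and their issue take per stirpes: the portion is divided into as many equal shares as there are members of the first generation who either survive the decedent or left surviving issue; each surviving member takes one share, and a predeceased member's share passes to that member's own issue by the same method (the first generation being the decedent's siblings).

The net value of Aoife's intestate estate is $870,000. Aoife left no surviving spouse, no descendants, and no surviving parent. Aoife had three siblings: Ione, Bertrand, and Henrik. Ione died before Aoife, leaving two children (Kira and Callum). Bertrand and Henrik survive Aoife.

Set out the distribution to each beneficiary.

The entire $870,000 passes to the siblings and their issue.
That amount ($870,000) is divided into 3 shares of $290,000: Bertrand and Henrik each take $290,000; Ione's $290,000 share passes to Ione's issue.
Ione's share ($290,000) is divided into 2 shares of $145,000: Kira and Callum each take $145,000.

Kira: $145,000; Callum: $145,000; Bertrand: $290,000; Henrik: $290,000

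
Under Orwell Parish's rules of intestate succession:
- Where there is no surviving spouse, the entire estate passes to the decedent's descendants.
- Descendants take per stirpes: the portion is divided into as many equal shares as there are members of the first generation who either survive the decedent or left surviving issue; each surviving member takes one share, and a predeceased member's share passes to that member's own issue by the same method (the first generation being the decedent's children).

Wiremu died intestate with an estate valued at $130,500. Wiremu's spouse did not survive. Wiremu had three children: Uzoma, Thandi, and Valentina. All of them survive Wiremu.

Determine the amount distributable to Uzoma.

The entire $130,500 passes to the descendants.
That amount ($130,500) is divided into 3 shares of $43,500: Uzoma, Thandi, and Valentina each take $43,500.

Uzoma receives $43,500.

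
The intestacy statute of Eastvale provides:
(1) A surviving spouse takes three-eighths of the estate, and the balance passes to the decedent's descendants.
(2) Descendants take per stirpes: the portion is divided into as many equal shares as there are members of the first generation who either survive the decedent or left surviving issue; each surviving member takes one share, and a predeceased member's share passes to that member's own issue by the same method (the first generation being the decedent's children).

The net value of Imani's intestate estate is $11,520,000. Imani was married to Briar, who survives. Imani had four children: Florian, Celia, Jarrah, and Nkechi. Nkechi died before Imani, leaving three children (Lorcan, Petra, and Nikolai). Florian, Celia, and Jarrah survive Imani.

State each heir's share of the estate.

Briar: $4,320,000; Florian: $1,800,000; Celia: $1,800,000; Jarrah: $1,800,000; Lorcan: $600,000; Petra: $600,000; Nikolai: $600,000

Briar takes three-eighths of $11,520,000 = $4,320,000. The remaining $7,200,000 passes to the descendants.
The descendants' portion ($7,200,000) is divided into 4 shares of $1,800,000: Florian, Celia, and Jarrah each take $1,800,000; Nkechi's $1,800,000 share passes to Nkechi's issue.
Nkechi's share ($1,800,000) is divided into 3 shares of $600,000: Lorcan, Petra, and Nikolai each take $600,000.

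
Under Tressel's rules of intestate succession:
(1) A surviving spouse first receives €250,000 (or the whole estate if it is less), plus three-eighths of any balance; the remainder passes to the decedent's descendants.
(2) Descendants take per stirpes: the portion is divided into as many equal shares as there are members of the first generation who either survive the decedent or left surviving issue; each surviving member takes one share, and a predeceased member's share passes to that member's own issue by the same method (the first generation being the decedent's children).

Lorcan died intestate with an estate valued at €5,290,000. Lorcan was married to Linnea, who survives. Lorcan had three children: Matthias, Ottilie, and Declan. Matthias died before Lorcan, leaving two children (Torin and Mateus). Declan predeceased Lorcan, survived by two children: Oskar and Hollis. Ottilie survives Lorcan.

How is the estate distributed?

Linnea first takes €250,000, leaving a balance of €5,040,000. Linnea then takes three-eighths of the balance (€1,890,000), for a total of €2,140,000. The remaining €3,150,000 passes to the descendants.
The descendants' portion (€3,150,000) is divided into 3 shares of €1,050,000: Ottilie takes €1,050,000; Matthias's €1,050,000 share passes to Matthias's issue; Declan's €1,050,000 share passes to Declan's issue.
Matthias's share (€1,050,000) is divided into 2 shares of €525,000: Torin and Mateus each take €525,000.
Declan's share (€1,050,000) is divided into 2 shares of €525,000: Oskar and Hollis each take €525,000.

Linnea: €2,140,000; Torin: €525,000; Mateus: €525,000; Ottilie: €1,050,000; Oskar: €525,000; Hollis: €525,000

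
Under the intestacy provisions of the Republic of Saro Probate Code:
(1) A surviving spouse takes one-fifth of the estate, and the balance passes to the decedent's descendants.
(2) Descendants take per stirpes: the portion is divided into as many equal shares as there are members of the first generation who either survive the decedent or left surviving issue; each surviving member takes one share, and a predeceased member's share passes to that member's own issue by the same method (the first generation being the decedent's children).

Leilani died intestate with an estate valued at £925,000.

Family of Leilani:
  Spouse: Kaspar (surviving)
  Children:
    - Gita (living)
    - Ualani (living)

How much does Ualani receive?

Kaspar takes one-fifth of £925,000 = £185,000. The remaining £740,000 passes to the descendants.
The descendants' portion (£740,000) is divided into 2 shares of £370,000: Gita and Ualani each take £370,000.

Ualani receives £370,000.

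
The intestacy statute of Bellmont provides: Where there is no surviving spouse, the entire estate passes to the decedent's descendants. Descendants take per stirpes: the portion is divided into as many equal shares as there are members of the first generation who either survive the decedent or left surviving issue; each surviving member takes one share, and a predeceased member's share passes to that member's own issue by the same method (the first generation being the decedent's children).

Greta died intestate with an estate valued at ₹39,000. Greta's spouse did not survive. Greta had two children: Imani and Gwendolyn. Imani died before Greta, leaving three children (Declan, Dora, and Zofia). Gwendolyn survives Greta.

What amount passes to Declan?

The entire ₹39,000 passes to the descendants.
That amount (₹39,000) is divided into 2 shares of ₹19,500: Gwendolyn takes ₹19,500; Imani's ₹19,500 share passes to Imani's issue.
Imani's share (₹19,500) is divided into 3 shares of ₹6,500: Declan, Dora, and Zofia each take ₹6,500.

Declan receives ₹6,500.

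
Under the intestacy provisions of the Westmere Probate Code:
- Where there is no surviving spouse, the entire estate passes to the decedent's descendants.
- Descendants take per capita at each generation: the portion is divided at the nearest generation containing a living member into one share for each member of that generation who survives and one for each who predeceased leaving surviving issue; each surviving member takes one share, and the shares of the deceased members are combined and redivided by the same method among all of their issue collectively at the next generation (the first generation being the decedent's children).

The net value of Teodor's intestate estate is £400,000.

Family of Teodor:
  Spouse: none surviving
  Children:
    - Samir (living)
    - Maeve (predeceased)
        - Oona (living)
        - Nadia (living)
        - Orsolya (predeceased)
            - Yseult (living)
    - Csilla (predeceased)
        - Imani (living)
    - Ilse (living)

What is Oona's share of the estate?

Oona receives £50,000.

The entire £400,000 passes to the descendants.
That amount (£400,000) is divided at the children's generation into 4 shares of £100,000. Samir and Ilse each take £100,000. The 2 shares of the deceased (Maeve and Csilla) are combined into a pool of £200,000.
That pool (£200,000) is divided at the grandchildren's generation into 4 shares of £50,000. Oona, Nadia, and Imani each take £50,000. The remaining share for the deceased Orsolya (£50,000) is carried to the next generation.
That pool (£50,000) passes entirely to Yseult, the sole taker at the great-grandchildren's generation.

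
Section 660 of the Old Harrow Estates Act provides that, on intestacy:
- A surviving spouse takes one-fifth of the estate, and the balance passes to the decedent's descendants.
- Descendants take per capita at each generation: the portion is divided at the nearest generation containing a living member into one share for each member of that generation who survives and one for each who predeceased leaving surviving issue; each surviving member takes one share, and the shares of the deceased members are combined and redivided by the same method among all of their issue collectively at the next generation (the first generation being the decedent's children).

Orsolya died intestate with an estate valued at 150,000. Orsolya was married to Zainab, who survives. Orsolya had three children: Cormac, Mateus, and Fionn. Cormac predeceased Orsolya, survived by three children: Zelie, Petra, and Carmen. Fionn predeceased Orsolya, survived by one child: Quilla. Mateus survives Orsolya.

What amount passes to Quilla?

Quilla receives 20,000.

Zainab takes one-fifth of 150,000 = 30,000. The remaining 120,000 passes to the descendants.
The descendants' portion (120,000) is divided at the children's generation into 3 shares of 40,000. Mateus takes 40,000. The 2 shares of the deceased (Cormac and Fionn) are combined into a pool of 80,000.
That pool (80,000) is divided at the grandchildren's generation equally among Zelie, Petra, Carmen, and Quilla: 20,000 each.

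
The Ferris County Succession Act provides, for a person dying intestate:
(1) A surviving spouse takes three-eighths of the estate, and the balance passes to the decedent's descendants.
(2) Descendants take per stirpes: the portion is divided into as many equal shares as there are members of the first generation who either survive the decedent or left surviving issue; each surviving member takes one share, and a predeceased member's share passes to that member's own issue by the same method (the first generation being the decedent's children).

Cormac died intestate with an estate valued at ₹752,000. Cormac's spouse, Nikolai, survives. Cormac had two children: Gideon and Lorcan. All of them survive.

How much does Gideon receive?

Gideon receives ₹235,000.

Nikolai takes three-eighths of ₹752,000 = ₹282,000. The remaining ₹470,000 passes to the descendants.
The descendants' portion (₹470,000) is divided into 2 shares of ₹235,000: Gideon and Lorcan each take ₹235,000.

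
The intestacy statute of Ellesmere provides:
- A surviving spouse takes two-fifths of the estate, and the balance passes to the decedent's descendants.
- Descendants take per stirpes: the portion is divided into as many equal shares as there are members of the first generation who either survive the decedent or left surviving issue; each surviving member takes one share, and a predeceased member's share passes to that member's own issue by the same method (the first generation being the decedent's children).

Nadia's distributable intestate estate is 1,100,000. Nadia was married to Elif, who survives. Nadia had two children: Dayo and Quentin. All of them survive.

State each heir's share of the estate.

Elif: 440,000; Dayo: 330,000; Quentin: 330,000

Elif takes two-fifths of 1,100,000 = 440,000. The remaining 660,000 passes to the descendants.
The descendants' portion (660,000) is divided into 2 shares of 330,000: Dayo and Quentin each take 330,000.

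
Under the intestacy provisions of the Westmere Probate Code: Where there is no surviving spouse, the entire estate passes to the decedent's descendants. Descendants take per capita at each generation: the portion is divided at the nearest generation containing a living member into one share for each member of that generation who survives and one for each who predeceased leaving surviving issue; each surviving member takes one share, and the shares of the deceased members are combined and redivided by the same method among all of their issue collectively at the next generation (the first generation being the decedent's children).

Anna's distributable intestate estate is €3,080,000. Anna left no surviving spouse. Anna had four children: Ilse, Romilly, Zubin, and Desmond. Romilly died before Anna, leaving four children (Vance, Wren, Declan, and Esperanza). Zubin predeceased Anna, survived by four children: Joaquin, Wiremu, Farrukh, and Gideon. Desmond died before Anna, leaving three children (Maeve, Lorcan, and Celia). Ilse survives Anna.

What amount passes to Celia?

The entire €3,080,000 passes to the descendants.
That amount (€3,080,000) is divided at the children's generation into 4 shares of €770,000. Ilse takes €770,000. The 3 shares of the deceased (Romilly, Zubin, and Desmond) are combined into a pool of €2,310,000.
That pool (€2,310,000) is divided at the grandchildren's generation equally among Vance, Wren, Declan, Esperanza, Joaquin, Wiremu, Farrukh, Gideon, Maeve, Lorcan, and Celia: €210,000 each.

Celia receives €210,000.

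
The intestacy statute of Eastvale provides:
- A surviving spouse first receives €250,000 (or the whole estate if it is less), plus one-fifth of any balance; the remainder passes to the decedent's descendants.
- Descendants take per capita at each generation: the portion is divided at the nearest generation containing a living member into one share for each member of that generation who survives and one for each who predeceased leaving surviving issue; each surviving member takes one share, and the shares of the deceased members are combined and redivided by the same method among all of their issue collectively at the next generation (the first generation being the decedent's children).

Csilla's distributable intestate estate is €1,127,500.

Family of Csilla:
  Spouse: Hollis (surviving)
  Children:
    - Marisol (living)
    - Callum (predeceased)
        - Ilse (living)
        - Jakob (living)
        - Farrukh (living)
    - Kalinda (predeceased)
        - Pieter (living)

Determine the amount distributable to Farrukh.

Hollis first takes €250,000, leaving a balance of €877,500. Hollis then takes one-fifth of the balance (€175,500), for a total of €425,500. The remaining €702,000 passes to the descendants.
The descendants' portion (€702,000) is divided at the children's generation into 3 shares of €234,000. Marisol takes €234,000. The 2 shares of the deceased (Callum and Kalinda) are combined into a pool of €468,000.
That pool (€468,000) is divided at the grandchildren's generation equally among Ilse, Jakob, Farrukh, and Pieter: €117,000 each.

Farrukh receives €117,000.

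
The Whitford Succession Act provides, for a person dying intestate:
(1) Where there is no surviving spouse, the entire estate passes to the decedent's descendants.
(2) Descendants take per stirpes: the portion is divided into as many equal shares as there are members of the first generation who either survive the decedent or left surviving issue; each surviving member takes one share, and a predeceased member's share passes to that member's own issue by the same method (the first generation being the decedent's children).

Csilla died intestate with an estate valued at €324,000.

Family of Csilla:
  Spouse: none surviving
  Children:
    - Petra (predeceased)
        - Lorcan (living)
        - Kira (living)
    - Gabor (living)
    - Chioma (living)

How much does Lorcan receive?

The entire €324,000 passes to the descendants.
That amount (€324,000) is divided into 3 shares of €108,000: Gabor and Chioma each take €108,000; Petra's €108,000 share passes to Petra's issue.
Petra's share (€108,000) is divided into 2 shares of €54,000: Lorcan and Kira each take €54,000.

Lorcan receives €54,000.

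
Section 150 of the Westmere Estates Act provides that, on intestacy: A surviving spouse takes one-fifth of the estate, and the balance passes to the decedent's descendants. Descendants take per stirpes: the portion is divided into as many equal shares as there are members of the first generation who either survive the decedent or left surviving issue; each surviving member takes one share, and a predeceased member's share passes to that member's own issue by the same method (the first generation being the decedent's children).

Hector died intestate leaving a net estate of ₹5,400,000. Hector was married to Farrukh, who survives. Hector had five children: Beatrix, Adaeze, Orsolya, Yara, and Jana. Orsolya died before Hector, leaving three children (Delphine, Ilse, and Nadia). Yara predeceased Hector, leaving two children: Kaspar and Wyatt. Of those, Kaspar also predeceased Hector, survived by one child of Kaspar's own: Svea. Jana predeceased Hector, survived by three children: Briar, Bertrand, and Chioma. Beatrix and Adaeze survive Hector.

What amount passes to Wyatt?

Farrukh takes one-fifth of ₹5,400,000 = ₹1,080,000. The remaining ₹4,320,000 passes to the descendants.
The descendants' portion (₹4,320,000) is divided into 5 shares of ₹864,000: Beatrix and Adaeze each take ₹864,000; Orsolya's ₹864,000 share passes to Orsolya's issue; Yara's ₹864,000 share passes to Yara's issue; Jana's ₹864,000 share passes to Jana's issue.
Orsolya's share (₹864,000) is divided into 3 shares of ₹288,000: Delphine, Ilse, and Nadia each take ₹288,000.
Yara's share (₹864,000) is divided into 2 shares of ₹432,000: Wyatt takes ₹432,000; Kaspar's ₹432,000 share passes to Kaspar's issue.
Kaspar's share (₹432,000) passes entirely to Svea.
Jana's share (₹864,000) is divided into 3 shares of ₹288,000: Briar, Bertrand, and Chioma each take ₹288,000.

Wyatt receives ₹432,000.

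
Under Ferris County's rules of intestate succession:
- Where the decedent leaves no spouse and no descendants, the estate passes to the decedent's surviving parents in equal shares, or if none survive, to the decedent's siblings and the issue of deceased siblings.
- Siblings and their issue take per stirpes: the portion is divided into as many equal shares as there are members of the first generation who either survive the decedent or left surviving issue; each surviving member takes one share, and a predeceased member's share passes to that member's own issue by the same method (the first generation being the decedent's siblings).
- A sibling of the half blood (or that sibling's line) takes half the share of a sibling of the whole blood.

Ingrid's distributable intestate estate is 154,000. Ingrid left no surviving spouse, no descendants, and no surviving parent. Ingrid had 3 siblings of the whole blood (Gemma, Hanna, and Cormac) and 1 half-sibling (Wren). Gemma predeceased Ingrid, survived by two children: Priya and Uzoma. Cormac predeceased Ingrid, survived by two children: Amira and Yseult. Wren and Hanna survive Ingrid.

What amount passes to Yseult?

The entire 154,000 passes to the siblings and their issue.
Counting each half-blood sibling's line as half a unit, there are 7/2 units in 154,000, so one unit is 44,000. Whole-blood lines (Gemma, Hanna, and Cormac) take 44,000 each; half-blood lines (Wren) take 22,000 each.
Gemma's share (44,000) is divided into 2 shares of 22,000: Priya and Uzoma each take 22,000.
Cormac's share (44,000) is divided into 2 shares of 22,000: Amira and Yseult each take 22,000.

Yseult receives 22,000.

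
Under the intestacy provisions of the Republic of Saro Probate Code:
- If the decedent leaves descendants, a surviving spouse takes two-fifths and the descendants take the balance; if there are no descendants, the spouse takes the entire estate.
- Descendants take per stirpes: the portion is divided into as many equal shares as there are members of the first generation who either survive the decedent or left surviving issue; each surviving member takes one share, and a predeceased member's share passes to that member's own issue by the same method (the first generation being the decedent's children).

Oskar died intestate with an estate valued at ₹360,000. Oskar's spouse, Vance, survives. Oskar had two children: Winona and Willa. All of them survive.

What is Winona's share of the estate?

Vance takes two-fifths of ₹360,000 = ₹144,000. The remaining ₹216,000 passes to the descendants.
The descendants' portion (₹216,000) is divided into 2 shares of ₹108,000: Winona and Willa each take ₹108,000.

Winona receives ₹108,000.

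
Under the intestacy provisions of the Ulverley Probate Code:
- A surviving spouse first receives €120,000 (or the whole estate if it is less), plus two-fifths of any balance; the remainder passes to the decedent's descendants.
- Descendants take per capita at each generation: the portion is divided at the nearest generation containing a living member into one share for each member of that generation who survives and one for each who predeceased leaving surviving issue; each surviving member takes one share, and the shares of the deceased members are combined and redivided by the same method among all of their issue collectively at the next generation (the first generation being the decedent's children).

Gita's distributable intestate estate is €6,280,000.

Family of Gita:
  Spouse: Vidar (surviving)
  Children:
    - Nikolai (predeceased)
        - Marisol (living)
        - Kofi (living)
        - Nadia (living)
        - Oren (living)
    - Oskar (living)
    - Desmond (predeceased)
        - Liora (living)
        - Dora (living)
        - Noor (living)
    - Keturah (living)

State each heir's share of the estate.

Vidar: €2,584,000; Marisol: €264,000; Kofi: €264,000; Nadia: €264,000; Oren: €264,000; Oskar: €924,000; Liora: €264,000; Dora: €264,000; Noor: €264,000; Keturah: €924,000

Vidar first takes €120,000, leaving a balance of €6,160,000. Vidar then takes two-fifths of the balance (€2,464,000), for a total of €2,584,000. The remaining €3,696,000 passes to the descendants.
The descendants' portion (€3,696,000) is divided at the children's generation into 4 shares of €924,000. Oskar and Keturah each take €924,000. The 2 shares of the deceased (Nikolai and Desmond) are combined into a pool of €1,848,000.
That pool (€1,848,000) is divided at the grandchildren's generation equally among Marisol, Kofi, Nadia, Oren, Liora, Dora, and Noor: €264,000 each.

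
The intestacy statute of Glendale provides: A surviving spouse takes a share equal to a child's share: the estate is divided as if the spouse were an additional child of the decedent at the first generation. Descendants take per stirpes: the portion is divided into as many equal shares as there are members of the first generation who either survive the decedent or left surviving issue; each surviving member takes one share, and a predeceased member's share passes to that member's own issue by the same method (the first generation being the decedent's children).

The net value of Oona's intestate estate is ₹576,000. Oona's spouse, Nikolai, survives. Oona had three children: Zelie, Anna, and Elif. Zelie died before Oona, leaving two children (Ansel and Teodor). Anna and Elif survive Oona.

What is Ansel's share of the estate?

Ansel receives ₹72,000.

The spouse counts as an additional share at the children's level, so there are 4 primary shares of ₹144,000. Nikolai takes one such share (₹144,000).
The children's combined portion (₹432,000) is divided into 3 shares of ₹144,000: Anna and Elif each take ₹144,000; Zelie's ₹144,000 share passes to Zelie's issue.
Zelie's share (₹144,000) is divided into 2 shares of ₹72,000: Ansel and Teodor each take ₹72,000.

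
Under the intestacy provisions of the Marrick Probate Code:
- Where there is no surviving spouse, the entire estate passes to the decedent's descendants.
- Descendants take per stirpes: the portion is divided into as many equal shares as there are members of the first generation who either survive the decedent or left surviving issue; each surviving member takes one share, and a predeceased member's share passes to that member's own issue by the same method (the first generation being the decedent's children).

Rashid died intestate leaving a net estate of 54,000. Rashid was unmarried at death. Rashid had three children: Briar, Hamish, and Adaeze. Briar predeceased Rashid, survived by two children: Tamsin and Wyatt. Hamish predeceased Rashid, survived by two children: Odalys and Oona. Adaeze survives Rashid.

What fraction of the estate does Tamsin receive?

The entire 54,000 passes to the descendants.
That amount (54,000) is divided into 3 shares of 18,000: Adaeze takes 18,000; Briar's 18,000 share passes to Briar's issue; Hamish's 18,000 share passes to Hamish's issue.
Briar's share (18,000) is divided into 2 shares of 9,000: Tamsin and Wyatt each take 9,000.
Hamish's share (18,000) is divided into 2 shares of 9,000: Odalys and Oona each take 9,000.

Tamsin receives 1/6 of the estate.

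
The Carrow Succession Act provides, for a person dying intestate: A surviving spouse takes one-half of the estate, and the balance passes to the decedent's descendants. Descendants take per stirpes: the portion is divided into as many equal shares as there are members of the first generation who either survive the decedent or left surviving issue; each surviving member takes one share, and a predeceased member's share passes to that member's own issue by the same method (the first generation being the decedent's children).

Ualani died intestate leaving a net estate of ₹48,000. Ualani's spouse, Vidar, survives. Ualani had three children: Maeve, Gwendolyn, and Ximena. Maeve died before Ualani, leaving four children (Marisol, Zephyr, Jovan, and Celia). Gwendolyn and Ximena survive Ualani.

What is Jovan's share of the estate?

Jovan receives ₹2,000.

Vidar takes one-half of ₹48,000 = ₹24,000. The remaining ₹24,000 passes to the descendants.
The descendants' portion (₹24,000) is divided into 3 shares of ₹8,000: Gwendolyn and Ximena each take ₹8,000; Maeve's ₹8,000 share passes to Maeve's issue.
Maeve's share (₹8,000) is divided into 4 shares of ₹2,000: Marisol, Zephyr, Jovan, and Celia each take ₹2,000.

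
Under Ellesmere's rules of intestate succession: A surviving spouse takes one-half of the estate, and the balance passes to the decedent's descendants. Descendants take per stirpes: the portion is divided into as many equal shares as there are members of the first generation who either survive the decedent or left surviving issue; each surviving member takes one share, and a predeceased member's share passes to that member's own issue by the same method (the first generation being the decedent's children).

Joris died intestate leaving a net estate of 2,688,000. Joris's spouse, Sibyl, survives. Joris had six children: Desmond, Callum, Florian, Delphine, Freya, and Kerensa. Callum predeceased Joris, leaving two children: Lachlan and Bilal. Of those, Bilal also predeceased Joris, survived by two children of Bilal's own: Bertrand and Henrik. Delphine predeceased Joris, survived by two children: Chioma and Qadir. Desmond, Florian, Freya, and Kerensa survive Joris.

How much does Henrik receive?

Henrik receives 56,000.

Sibyl takes one-half of 2,688,000 = 1,344,000. The remaining 1,344,000 passes to the descendants.
The descendants' portion (1,344,000) is divided into 6 shares of 224,000: Desmond, Florian, Freya, and Kerensa each take 224,000; Callum's 224,000 share passes to Callum's issue; Delphine's 224,000 share passes to Delphine's issue.
Callum's share (224,000) is divided into 2 shares of 112,000: Lachlan takes 112,000; Bilal's 112,000 share passes to Bilal's issue.
Bilal's share (112,000) is divided into 2 shares of 56,000: Bertrand and Henrik each take 56,000.
Delphine's share (224,000) is divided into 2 shares of 112,000: Chioma and Qadir each take 112,000.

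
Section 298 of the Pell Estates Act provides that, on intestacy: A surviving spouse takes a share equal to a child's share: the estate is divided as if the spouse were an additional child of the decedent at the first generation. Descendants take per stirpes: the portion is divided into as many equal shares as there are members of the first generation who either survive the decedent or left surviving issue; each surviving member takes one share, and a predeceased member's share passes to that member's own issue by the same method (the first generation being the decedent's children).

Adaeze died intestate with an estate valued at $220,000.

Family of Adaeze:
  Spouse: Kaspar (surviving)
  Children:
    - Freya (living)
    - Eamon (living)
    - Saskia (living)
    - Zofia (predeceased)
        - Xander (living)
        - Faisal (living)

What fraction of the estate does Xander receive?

The spouse counts as an additional share at the children's level, so there are 5 primary shares of $44,000. Kaspar takes one such share ($44,000).
The children's combined portion ($176,000) is divided into 4 shares of $44,000: Freya, Eamon, and Saskia each take $44,000; Zofia's $44,000 share passes to Zofia's issue.
Zofia's share ($44,000) is divided into 2 shares of $22,000: Xander and Faisal each take $22,000.

Xander receives 1/10 of the estate.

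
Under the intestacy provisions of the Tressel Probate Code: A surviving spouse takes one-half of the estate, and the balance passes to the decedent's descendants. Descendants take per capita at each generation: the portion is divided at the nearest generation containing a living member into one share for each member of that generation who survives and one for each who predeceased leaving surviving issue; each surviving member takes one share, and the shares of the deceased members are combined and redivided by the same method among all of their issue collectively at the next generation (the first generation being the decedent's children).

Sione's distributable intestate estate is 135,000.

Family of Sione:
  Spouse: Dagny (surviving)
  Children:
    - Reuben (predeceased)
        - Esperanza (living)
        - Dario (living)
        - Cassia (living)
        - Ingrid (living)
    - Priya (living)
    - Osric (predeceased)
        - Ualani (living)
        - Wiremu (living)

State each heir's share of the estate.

Dagny takes one-half of 135,000 = 67,500. The remaining 67,500 passes to the descendants.
The descendants' portion (67,500) is divided at the children's generation into 3 shares of 22,500. Priya takes 22,500. The 2 shares of the deceased (Reuben and Osric) are combined into a pool of 45,000.
That pool (45,000) is divided at the grandchildren's generation equally among Esperanza, Dario, Cassia, Ingrid, Ualani, and Wiremu: 7,500 each.

Dagny: 67,500; Esperanza: 7,500; Dario: 7,500; Cassia: 7,500; Ingrid: 7,500; Priya: 22,500; Ualani: 7,500; Wiremu: 7,500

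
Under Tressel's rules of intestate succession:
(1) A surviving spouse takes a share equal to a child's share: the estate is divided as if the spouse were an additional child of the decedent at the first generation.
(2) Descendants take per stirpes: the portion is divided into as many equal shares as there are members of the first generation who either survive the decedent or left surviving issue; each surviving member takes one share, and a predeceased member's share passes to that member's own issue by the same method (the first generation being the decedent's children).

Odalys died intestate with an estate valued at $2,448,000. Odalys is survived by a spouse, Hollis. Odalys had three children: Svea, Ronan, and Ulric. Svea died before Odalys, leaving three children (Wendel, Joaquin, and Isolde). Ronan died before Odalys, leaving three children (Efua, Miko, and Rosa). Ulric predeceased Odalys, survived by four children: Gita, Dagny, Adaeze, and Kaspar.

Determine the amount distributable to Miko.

Miko receives $204,000.

The spouse counts as an additional share at the children's level, so there are 4 primary shares of $612,000. Hollis takes one such share ($612,000).
The children's combined portion ($1,836,000) is divided into 3 shares of $612,000: Svea's $612,000 share passes to Svea's issue; Ronan's $612,000 share passes to Ronan's issue; Ulric's $612,000 share passes to Ulric's issue.
Svea's share ($612,000) is divided into 3 shares of $204,000: Wendel, Joaquin, and Isolde each take $204,000.
Ronan's share ($612,000) is divided into 3 shares of $204,000: Efua, Miko, and Rosa each take $204,000.
Ulric's share ($612,000) is divided into 4 shares of $153,000: Gita, Dagny, Adaeze, and Kaspar each take $153,000.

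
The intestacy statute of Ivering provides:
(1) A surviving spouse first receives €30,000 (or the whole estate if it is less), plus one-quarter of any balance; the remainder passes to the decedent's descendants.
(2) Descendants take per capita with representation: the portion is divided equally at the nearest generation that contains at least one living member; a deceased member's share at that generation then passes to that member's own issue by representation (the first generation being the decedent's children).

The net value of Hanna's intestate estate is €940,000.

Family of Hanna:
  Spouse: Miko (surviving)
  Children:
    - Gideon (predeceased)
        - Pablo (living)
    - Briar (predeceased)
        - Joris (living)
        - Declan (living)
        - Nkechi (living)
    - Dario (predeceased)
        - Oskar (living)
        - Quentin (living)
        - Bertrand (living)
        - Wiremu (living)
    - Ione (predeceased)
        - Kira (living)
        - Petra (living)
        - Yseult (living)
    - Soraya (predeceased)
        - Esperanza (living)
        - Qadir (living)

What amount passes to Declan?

Declan receives €52,500.

Miko first takes €30,000, leaving a balance of €910,000. Miko then takes one-quarter of the balance (€227,500), for a total of €257,500. The remaining €682,500 passes to the descendants.
No child survives, so the initial division is made at the grandchildren's generation.
The descendants' portion (€682,500) is divided into 13 shares of €52,500: Pablo, Joris, Declan, Nkechi, Oskar, Quentin, Bertrand, Wiremu, Kira, Petra, Yseult, Esperanza, and Qadir each take €52,500.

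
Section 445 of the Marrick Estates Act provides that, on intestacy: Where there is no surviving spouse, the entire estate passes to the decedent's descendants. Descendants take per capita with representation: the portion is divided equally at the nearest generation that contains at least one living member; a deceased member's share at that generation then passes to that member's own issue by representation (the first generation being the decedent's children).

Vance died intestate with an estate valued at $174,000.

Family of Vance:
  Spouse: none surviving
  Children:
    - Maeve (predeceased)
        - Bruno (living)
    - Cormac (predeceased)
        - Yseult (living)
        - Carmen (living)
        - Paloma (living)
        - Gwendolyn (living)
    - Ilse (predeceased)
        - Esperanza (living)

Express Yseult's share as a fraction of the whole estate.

Yseult receives 1/6 of the estate.

The entire $174,000 passes to the descendants.
No child survives, so the initial division is made at the grandchildren's generation.
That amount ($174,000) is divided into 6 shares of $29,000: Bruno, Yseult, Carmen, Paloma, Gwendolyn, and Esperanza each take $29,000.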